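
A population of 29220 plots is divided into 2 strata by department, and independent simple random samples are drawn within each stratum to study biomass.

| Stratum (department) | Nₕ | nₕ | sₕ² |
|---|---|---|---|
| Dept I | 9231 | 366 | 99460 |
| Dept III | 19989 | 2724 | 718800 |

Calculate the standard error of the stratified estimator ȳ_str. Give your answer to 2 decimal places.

11.52

Var(ȳ_str) = Σₕ Wₕ²(1 − fₕ)sₕ²/nₕ with Wₕ = Nₕ/N, N = 29220.
Dept I: Wₕ = 0.31591376; term = 0.31591376²·(1 − 0.03964901)·99460/366 = 26.045604.
Dept III: Wₕ = 0.68408624; term = 0.68408624²·(1 − 0.13627495)·718800/2724 = 106.65917.
Sum = 132.70477.
SE = √(132.70477) = 11.52.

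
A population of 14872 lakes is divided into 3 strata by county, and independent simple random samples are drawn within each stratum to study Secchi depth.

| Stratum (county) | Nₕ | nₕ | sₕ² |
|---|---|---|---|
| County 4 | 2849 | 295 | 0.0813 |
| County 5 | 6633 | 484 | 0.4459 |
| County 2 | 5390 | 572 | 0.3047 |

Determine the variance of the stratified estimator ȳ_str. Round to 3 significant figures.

2.42 × 10^-4

Var(ȳ_str) = Σₕ Wₕ²(1 − fₕ)sₕ²/nₕ with Wₕ = Nₕ/N, N = 14872.
County 4: Wₕ = 0.19156805; term = 0.19156805²·(1 − 0.10354510)·0.0813/295 = 9.0665721 × 10^-6.
County 5: Wₕ = 0.44600592; term = 0.44600592²·(1 − 0.07296849)·0.4459/484 = 1.6989001 × 10^-4.
County 2: Wₕ = 0.36242604; term = 0.36242604²·(1 − 0.10612245)·0.3047/572 = 6.2545092 × 10^-5.
Sum = 2.4150167 × 10^-4.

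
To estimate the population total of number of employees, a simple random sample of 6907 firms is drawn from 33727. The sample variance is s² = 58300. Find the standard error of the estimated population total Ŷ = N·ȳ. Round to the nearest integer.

87379

Var(Ŷ) = N²·Var(ȳ) = N²·(1 − n/N)·s²/n.
f = 6907/33727 = 0.20479141; Var(ȳ) = 0.79520859·58300/6907 = 6.7121269.
Var(Ŷ) = 33727² · 6.7121269 = 7.635115 × 10^9.
SE(Ŷ) = √(7.635115 × 10^9) = 87379.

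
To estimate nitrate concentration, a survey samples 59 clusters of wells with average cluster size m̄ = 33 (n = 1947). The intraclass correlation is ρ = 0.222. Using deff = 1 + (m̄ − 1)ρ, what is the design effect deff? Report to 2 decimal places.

deff = 1 + (33 − 1)·0.222 = 1 + 7.104 = 8.104.

8.10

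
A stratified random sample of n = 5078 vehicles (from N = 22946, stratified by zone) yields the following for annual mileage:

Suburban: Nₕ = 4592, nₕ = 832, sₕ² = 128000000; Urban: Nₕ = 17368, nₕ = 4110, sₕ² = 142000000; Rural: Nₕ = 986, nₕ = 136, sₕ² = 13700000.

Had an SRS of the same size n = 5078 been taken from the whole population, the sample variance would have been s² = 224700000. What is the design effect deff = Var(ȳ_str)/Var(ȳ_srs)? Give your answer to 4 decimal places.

Var(ȳ_str) = Σ Wₕ²(1−fₕ)sₕ²/nₕ with Wₕ = Nₕ/22946:
  Suburban: (4592/22946)²·(1−832/4592)·128000000/832 = 5045.0142
  Urban: (17368/22946)²·(1−4110/17368)·142000000/4110 = 15109.858
  Rural: (986/22946)²·(1−136/986)·13700000/136 = 160.34799
  → Var(ȳ_str) = 20315.22.
Var(ȳ_srs) = (1 − 5078/22946)·224700000/5078 = 34457.148.
deff = 20315.22 / 34457.148 = 0.5896.

0.5896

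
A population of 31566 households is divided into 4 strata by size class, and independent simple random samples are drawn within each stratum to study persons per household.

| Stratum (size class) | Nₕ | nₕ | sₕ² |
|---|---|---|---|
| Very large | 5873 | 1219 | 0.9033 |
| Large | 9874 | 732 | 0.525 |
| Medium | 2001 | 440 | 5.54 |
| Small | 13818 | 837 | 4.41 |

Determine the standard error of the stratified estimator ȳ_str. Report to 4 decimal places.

Var(ȳ_str) = Σₕ Wₕ²(1 − fₕ)sₕ²/nₕ with Wₕ = Nₕ/N, N = 31566.
Very large: Wₕ = 0.18605462; term = 0.18605462²·(1 − 0.20756002)·0.9033/1219 = 2.0327107 × 10^-5.
Large: Wₕ = 0.31280492; term = 0.31280492²·(1 − 0.07413409)·0.525/732 = 6.4974577 × 10^-5.
Medium: Wₕ = 0.06339099; term = 0.06339099²·(1 − 0.21989005)·5.54/440 = 3.9470077 × 10^-5.
Small: Wₕ = 0.43774948; term = 0.43774948²·(1 − 0.06057317)·4.41/837 = 9.4847823 × 10^-4.
Sum = 0.00107325.
SE = √(0.00107325) = 0.0328.

0.0328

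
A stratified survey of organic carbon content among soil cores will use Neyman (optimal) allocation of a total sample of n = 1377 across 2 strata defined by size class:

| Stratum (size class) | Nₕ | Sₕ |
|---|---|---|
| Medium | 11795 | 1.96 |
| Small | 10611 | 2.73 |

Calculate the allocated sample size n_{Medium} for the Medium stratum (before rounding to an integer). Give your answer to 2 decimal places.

611.17

Neyman allocation: nₕ = n·NₕSₕ / Σⱼ NⱼSⱼ.
Σ NⱼSⱼ = 11795·1.96 + 10611·2.73 = 52086.23.
n_{Medium} = 1377·11795·1.96 / 52086.23 = 611.17.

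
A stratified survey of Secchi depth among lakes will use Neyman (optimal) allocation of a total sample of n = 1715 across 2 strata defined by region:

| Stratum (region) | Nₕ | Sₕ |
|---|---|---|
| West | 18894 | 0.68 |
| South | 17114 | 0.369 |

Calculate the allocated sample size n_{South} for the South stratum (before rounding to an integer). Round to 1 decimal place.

565.2

Neyman allocation: nₕ = n·NₕSₕ / Σⱼ NⱼSⱼ.
Σ NⱼSⱼ = 18894·0.68 + 17114·0.369 = 19162.986.
n_{South} = 1715·17114·0.369 / 19162.986 = 565.2.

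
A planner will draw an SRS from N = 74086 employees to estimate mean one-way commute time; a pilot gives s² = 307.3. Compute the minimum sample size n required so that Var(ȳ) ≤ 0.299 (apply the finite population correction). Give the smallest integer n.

Without fpc, n₀ = s²/D = 307.3/0.299 = 1027.7592.
With fpc, (1 − n/N)·s²/n ≤ D requires n ≥ n₀/(1 + n₀/N) = 1027.7592/(1 + 1027.7592/74086) = 1013.6967.
Rounding up, n = 1014.

1014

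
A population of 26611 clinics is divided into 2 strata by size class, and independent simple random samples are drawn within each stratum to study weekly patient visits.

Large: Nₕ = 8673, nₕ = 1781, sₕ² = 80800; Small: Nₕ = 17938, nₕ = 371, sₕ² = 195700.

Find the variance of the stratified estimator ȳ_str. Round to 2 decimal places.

Var(ȳ_str) = Σₕ Wₕ²(1 − fₕ)sₕ²/nₕ with Wₕ = Nₕ/N, N = 26611.
Large: Wₕ = 0.32591785; term = 0.32591785²·(1 − 0.20534994)·80800/1781 = 3.8294788.
Small: Wₕ = 0.67408215; term = 0.67408215²·(1 − 0.02068235)·195700/371 = 234.72867.
Sum = 238.55815.

238.56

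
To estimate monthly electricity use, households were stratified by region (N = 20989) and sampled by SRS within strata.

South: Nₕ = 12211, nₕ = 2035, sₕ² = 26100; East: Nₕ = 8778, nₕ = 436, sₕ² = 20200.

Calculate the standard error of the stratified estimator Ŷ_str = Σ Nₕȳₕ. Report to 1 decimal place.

Var(Ŷ_str) = Σₕ Nₕ²(1 − fₕ)sₕ²/nₕ.
South: 12211²·(1 − 2035/12211)·26100/2035 = 1.5936921 × 10^9.
East: 8778²·(1 − 436/8778)·20200/436 = 3.3925843 × 10^9.
Sum = 4.9862764 × 10^9.
SE = √(4.9862764 × 10^9) = 70613.6.

70613.6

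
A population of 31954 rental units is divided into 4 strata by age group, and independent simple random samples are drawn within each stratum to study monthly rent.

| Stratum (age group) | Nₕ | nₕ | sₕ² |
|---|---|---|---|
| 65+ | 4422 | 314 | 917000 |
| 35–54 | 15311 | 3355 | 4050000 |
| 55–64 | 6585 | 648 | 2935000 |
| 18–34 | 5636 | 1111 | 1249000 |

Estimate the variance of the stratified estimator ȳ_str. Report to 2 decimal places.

469.88

Var(ȳ_str) = Σₕ Wₕ²(1 − fₕ)sₕ²/nₕ with Wₕ = Nₕ/N, N = 31954.
65+: Wₕ = 0.13838643; term = 0.13838643²·(1 − 0.07100859)·917000/314 = 51.956322.
35–54: Wₕ = 0.47915754; term = 0.47915754²·(1 − 0.21912351)·4050000/3355 = 216.42205.
55–64: Wₕ = 0.20607749; term = 0.20607749²·(1 − 0.09840547)·2935000/648 = 173.42251.
18–34: Wₕ = 0.17637854; term = 0.17637854²·(1 − 0.19712562)·1249000/1111 = 28.079378.
Sum = 469.88026.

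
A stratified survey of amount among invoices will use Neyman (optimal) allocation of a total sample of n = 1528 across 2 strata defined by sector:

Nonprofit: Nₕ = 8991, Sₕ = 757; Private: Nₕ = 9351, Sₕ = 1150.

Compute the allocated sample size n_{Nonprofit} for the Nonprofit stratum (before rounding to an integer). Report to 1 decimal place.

Neyman allocation: nₕ = n·NₕSₕ / Σⱼ NⱼSⱼ.
Σ NⱼSⱼ = 8991·757 + 9351·1150 = 1.7559837 × 10^7.
n_{Nonprofit} = 1528·8991·757 / (1.7559837 × 10^7) = 592.3.

592.3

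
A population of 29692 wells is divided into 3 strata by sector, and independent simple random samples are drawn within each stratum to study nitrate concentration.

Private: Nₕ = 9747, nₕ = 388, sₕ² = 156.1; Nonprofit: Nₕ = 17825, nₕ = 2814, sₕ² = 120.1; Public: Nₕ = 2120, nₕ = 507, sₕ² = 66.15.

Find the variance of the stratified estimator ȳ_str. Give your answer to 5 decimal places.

0.05509

Var(ȳ_str) = Σₕ Wₕ²(1 − fₕ)sₕ²/nₕ with Wₕ = Nₕ/N, N = 29692.
Private: Wₕ = 0.32827024; term = 0.32827024²·(1 − 0.03980712)·156.1/388 = 0.041628685.
Nonprofit: Wₕ = 0.60033006; term = 0.60033006²·(1 − 0.15786816)·120.1/2814 = 0.012953263.
Public: Wₕ = 0.07139970; term = 0.07139970²·(1 − 0.23915094)·66.15/507 = 5.0607305 × 10^-4.
Sum = 0.055088021.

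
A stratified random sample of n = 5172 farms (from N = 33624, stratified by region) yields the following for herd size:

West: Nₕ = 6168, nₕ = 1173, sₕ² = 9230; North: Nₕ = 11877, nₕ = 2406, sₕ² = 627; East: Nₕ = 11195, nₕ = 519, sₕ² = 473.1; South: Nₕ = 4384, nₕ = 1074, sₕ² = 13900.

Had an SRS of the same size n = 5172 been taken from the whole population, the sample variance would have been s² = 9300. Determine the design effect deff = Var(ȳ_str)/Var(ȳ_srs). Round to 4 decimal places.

0.3305

Var(ȳ_str) = Σ Wₕ²(1−fₕ)sₕ²/nₕ with Wₕ = Nₕ/33624:
  West: (6168/33624)²·(1−1173/6168)·9230/1173 = 0.21442963
  North: (11877/33624)²·(1−2406/11877)·627/2406 = 0.025928402
  East: (11195/33624)²·(1−519/11195)·473.1/519 = 0.096365038
  South: (4384/33624)²·(1−1074/4384)·13900/1074 = 0.16611556
  → Var(ȳ_str) = 0.50283863.
Var(ȳ_srs) = (1 − 5172/33624)·9300/5172 = 1.5215557.
deff = 0.50283863 / 1.5215557 = 0.3305.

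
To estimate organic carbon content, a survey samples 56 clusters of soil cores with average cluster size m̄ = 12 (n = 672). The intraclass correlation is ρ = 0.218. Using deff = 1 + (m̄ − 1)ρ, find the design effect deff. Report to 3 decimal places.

3.398

deff = 1 + (12 − 1)·0.218 = 1 + 2.398 = 3.398.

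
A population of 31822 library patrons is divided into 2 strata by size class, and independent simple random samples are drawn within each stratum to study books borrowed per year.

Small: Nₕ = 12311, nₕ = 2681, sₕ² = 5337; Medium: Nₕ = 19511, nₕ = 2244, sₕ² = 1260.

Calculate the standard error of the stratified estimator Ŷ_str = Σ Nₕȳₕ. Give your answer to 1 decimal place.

20619.7

Var(Ŷ_str) = Σₕ Nₕ²(1 − fₕ)sₕ²/nₕ.
Small: 12311²·(1 − 2681/12311)·5337/2681 = 2.3600435 × 10^8.
Medium: 19511²·(1 − 2244/19511)·1260/2244 = 1.8916645 × 10^8.
Sum = 4.251708 × 10^8.
SE = √(4.251708 × 10^8) = 20619.7.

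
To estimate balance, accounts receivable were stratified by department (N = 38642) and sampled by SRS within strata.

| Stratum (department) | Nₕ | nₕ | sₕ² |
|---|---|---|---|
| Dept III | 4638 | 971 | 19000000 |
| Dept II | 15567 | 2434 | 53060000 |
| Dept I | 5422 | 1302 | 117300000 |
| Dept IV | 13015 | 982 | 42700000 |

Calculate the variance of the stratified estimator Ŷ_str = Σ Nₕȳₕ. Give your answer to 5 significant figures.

Var(Ŷ_str) = Σₕ Nₕ²(1 − fₕ)sₕ²/nₕ.
Dept III: 4638²·(1 − 971/4638)·19000000/971 = 3.3279441 × 10^11.
Dept II: 15567²·(1 − 2434/15567)·53060000/2434 = 4.456722 × 10^12.
Dept I: 5422²·(1 − 1302/5422)·117300000/1302 = 2.0125365 × 10^12.
Dept IV: 13015²·(1 − 982/13015)·42700000/982 = 6.8098019 × 10^12.
Sum = 1.3611855 × 10^13.

1.3612 × 10^13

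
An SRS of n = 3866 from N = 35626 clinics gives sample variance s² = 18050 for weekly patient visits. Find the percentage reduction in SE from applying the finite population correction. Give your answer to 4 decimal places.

5.5816

f = n/N = 3866/35626 = 0.10851625.
SE_no-fpc = √(s²/n) = 2.1607657; SE_fpc = √((1−f)s²/n) = 2.0401608.
Ratio = √(1−f) = 0.94418417. Reduction = 100·(1 − 0.94418417) = 5.5816%.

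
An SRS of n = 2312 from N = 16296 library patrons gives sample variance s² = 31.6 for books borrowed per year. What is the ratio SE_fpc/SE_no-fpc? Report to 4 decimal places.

f = n/N = 2312/16296 = 0.14187531.
SE_no-fpc = √(s²/n) = 0.11690945; SE_fpc = √((1−f)s²/n) = 0.10829909.
Ratio = √(1−f) = 0.92635020.

0.9264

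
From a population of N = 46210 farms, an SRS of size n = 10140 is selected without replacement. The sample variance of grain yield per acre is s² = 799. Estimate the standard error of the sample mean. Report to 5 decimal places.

Under SRS without replacement, Var(ȳ) = (1 − f)·s²/n with f = n/N = 10140/46210 = 0.21943302.
Var(ȳ) = (1 − 0.21943302)·799/10140 = 0.78056698·0.078796844 = 0.061506214.
SE(ȳ) = √(0.061506214) = 0.24800.

0.24800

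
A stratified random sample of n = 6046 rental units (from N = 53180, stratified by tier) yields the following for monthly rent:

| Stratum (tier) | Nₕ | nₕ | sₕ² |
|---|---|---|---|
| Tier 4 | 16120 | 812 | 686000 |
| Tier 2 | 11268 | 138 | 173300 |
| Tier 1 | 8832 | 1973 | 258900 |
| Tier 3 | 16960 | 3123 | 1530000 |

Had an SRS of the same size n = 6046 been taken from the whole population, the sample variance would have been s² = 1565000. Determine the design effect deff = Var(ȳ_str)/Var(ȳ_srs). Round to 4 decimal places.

Var(ȳ_str) = Σ Wₕ²(1−fₕ)sₕ²/nₕ with Wₕ = Nₕ/53180:
  Tier 4: (16120/53180)²·(1−812/16120)·686000/812 = 73.714837
  Tier 2: (11268/53180)²·(1−138/11268)·173300/138 = 55.688409
  Tier 1: (8832/53180)²·(1−1973/8832)·258900/1973 = 2.8107885
  Tier 3: (16960/53180)²·(1−3123/16960)·1530000/3123 = 40.65281
  → Var(ȳ_str) = 172.86684.
Var(ȳ_srs) = (1 − 6046/53180)·1565000/6046 = 229.42047.
deff = 172.86684 / 229.42047 = 0.7535.

0.7535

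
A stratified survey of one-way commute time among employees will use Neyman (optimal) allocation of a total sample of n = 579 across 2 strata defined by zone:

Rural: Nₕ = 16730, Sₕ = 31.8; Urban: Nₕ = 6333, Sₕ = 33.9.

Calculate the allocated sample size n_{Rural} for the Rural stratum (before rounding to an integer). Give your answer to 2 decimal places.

412.53

Neyman allocation: nₕ = n·NₕSₕ / Σⱼ NⱼSⱼ.
Σ NⱼSⱼ = 16730·31.8 + 6333·33.9 = 746702.7.
n_{Rural} = 579·16730·31.8 / 746702.7 = 412.53.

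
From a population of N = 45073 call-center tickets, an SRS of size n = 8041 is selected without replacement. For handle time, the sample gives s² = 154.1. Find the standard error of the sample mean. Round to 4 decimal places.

Under SRS without replacement, Var(ȳ) = (1 − f)·s²/n with f = n/N = 8041/45073 = 0.17839949.
Var(ȳ) = (1 − 0.17839949)·154.1/8041 = 0.82160051·0.019164283 = 0.015745385.
SE(ȳ) = √(0.015745385) = 0.1255.

0.1255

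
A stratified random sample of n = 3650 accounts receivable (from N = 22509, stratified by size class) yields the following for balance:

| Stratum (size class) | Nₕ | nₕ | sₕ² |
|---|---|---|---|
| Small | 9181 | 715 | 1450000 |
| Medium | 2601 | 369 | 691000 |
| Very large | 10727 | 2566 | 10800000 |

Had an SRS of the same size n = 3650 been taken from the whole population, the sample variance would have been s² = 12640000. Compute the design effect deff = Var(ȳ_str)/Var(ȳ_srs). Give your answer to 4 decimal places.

0.3653

Var(ȳ_str) = Σ Wₕ²(1−fₕ)sₕ²/nₕ with Wₕ = Nₕ/22509:
  Small: (9181/22509)²·(1−715/9181)·1450000/715 = 311.11275
  Medium: (2601/22509)²·(1−369/2601)·691000/369 = 21.457238
  Very large: (10727/22509)²·(1−2566/10727)·10800000/2566 = 727.23766
  → Var(ȳ_str) = 1059.8076.
Var(ȳ_srs) = (1 − 3650/22509)·12640000/3650 = 2901.4605.
deff = 1059.8076 / 2901.4605 = 0.3653.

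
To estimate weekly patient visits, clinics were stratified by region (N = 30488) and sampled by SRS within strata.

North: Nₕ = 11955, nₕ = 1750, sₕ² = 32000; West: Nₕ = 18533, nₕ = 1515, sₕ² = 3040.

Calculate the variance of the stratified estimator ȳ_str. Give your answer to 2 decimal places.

Var(ȳ_str) = Σₕ Wₕ²(1 − fₕ)sₕ²/nₕ with Wₕ = Nₕ/N, N = 30488.
North: Wₕ = 0.39212149; term = 0.39212149²·(1 − 0.14638227)·32000/1750 = 2.4000299.
West: Wₕ = 0.60787851; term = 0.60787851²·(1 − 0.08174607)·3040/1515 = 0.68085922.
Sum = 3.0808891.

3.08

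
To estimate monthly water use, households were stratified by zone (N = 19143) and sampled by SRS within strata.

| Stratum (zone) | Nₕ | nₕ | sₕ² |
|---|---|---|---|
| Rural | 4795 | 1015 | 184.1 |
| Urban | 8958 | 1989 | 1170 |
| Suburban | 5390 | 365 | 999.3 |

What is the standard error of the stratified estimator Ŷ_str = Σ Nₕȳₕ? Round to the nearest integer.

Var(Ŷ_str) = Σₕ Nₕ²(1 − fₕ)sₕ²/nₕ.
Rural: 4795²·(1 − 1015/4795)·184.1/1015 = 3.2875181 × 10^6.
Urban: 8958²·(1 − 1989/8958)·1170/1989 = 3.6722531 × 10^7.
Suburban: 5390²·(1 − 365/5390)·999.3/365 = 7.4152851 × 10^7.
Sum = 1.141629 × 10^8.
SE = √(1.141629 × 10^8) = 10685.

10685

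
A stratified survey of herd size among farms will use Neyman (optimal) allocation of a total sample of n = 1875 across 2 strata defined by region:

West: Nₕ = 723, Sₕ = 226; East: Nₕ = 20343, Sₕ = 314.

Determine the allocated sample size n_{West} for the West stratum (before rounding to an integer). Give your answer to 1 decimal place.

Neyman allocation: nₕ = n·NₕSₕ / Σⱼ NⱼSⱼ.
Σ NⱼSⱼ = 723·226 + 20343·314 = 6.5511 × 10^6.
n_{West} = 1875·723·226 / (6.5511 × 10^6) = 46.8.

46.8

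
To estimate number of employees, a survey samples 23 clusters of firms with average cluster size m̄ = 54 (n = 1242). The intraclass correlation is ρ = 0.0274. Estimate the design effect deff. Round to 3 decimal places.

deff = 1 + (54 − 1)·0.0274 = 1 + 1.4522 = 2.4522.

2.452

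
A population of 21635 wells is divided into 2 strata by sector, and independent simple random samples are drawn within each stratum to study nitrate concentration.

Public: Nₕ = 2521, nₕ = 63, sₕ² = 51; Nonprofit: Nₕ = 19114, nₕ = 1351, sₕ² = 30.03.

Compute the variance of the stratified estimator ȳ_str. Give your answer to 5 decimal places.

Var(ȳ_str) = Σₕ Wₕ²(1 − fₕ)sₕ²/nₕ with Wₕ = Nₕ/N, N = 21635.
Public: Wₕ = 0.11652415; term = 0.11652415²·(1 − 0.02499008)·51/63 = 0.010716934.
Nonprofit: Wₕ = 0.88347585; term = 0.88347585²·(1 − 0.07068118)·30.03/1351 = 0.016123305.
Sum = 0.026840239.

0.02684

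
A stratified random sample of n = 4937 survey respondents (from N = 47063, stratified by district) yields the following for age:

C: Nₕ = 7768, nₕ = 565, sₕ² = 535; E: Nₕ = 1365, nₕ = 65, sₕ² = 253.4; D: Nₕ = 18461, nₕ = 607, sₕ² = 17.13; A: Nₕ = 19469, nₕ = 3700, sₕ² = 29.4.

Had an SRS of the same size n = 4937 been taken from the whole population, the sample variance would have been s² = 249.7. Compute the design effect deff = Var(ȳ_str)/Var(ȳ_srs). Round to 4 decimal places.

Var(ȳ_str) = Σ Wₕ²(1−fₕ)sₕ²/nₕ with Wₕ = Nₕ/47063:
  C: (7768/47063)²·(1−565/7768)·535/565 = 0.023920417
  E: (1365/47063)²·(1−65/1365)·253.4/65 = 0.0031232737
  D: (18461/47063)²·(1−607/18461)·17.13/607 = 0.0041995254
  A: (19469/47063)²·(1−3700/19469)·29.4/3700 = 0.0011013724
  → Var(ȳ_str) = 0.032344589.
Var(ȳ_srs) = (1 − 4937/47063)·249.7/4937 = 0.04527162.
deff = 0.032344589 / 0.04527162 = 0.7145.

0.7145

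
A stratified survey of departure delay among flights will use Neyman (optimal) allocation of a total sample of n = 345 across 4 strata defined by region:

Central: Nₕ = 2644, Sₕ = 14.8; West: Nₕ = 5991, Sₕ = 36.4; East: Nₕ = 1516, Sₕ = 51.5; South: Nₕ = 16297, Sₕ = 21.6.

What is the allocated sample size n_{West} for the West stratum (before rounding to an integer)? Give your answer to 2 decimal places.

Neyman allocation: nₕ = n·NₕSₕ / Σⱼ NⱼSⱼ.
Σ NⱼSⱼ = 2644·14.8 + 5991·36.4 + 1516·51.5 + 16297·21.6 = 687292.8.
n_{West} = 345·5991·36.4 / 687292.8 = 109.47.

109.47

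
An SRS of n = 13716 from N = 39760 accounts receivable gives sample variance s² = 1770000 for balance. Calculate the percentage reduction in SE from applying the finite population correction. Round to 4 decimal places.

19.0661

f = n/N = 13716/39760 = 0.34496982.
SE_no-fpc = √(s²/n) = 11.359858; SE_fpc = √((1−f)s²/n) = 9.1939799.
Ratio = √(1−f) = 0.80933935. Reduction = 100·(1 − 0.80933935) = 19.0661%.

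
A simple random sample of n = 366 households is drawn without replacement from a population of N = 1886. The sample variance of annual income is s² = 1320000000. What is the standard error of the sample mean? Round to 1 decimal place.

Under SRS without replacement, Var(ȳ) = (1 − f)·s²/n with f = n/N = 366/1886 = 0.19406151.
Var(ȳ) = (1 − 0.19406151)·1320000000/366 = 0.80593849·3.6065574 × 10^6 = 2.9066634 × 10^6.
SE(ȳ) = √(2.9066634 × 10^6) = 1704.9.

1704.9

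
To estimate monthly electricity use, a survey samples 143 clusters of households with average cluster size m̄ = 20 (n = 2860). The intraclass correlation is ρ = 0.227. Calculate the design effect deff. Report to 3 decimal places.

deff = 1 + (20 − 1)·0.227 = 1 + 4.313 = 5.313.

5.313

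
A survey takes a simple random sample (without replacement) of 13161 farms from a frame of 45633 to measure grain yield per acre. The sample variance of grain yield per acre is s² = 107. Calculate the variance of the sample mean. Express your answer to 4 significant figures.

0.005785

Under SRS without replacement, Var(ȳ) = (1 − f)·s²/n with f = n/N = 13161/45633 = 0.28840970.
Var(ȳ) = (1 − 0.28840970)·107/13161 = 0.71159030·0.0081300813 = 0.005785287.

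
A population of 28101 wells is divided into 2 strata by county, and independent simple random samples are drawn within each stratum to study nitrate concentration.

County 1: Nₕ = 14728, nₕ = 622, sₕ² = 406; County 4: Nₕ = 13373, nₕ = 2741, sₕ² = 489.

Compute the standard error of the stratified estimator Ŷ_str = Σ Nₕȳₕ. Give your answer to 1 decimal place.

Var(Ŷ_str) = Σₕ Nₕ²(1 − fₕ)sₕ²/nₕ.
County 1: 14728²·(1 − 622/14728)·406/622 = 1.3560737 × 10^8.
County 4: 13373²·(1 − 2741/13373)·489/2741 = 2.5365512 × 10^7.
Sum = 1.6097288 × 10^8.
SE = √(1.6097288 × 10^8) = 12687.5.

12687.5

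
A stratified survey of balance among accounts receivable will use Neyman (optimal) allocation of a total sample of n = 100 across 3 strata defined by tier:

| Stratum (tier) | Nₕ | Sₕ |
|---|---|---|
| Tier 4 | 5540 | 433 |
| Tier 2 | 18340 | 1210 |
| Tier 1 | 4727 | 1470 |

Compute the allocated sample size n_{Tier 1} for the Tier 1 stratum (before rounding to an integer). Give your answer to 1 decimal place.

Neyman allocation: nₕ = n·NₕSₕ / Σⱼ NⱼSⱼ.
Σ NⱼSⱼ = 5540·433 + 18340·1210 + 4727·1470 = 3.153891 × 10^7.
n_{Tier 1} = 100·4727·1470 / (3.153891 × 10^7) = 22.0.

22.0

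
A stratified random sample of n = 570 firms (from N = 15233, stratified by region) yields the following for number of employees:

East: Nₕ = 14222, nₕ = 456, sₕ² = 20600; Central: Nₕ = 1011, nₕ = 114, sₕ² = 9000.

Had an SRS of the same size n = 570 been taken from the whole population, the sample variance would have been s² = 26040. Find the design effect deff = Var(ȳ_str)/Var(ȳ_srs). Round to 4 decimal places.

Var(ȳ_str) = Σ Wₕ²(1−fₕ)sₕ²/nₕ with Wₕ = Nₕ/15233:
  East: (14222/15233)²·(1−456/14222)·20600/456 = 38.115352
  Central: (1011/15233)²·(1−114/1011)·9000/114 = 0.30853922
  → Var(ȳ_str) = 38.423891.
Var(ȳ_srs) = (1 − 570/15233)·26040/570 = 43.974764.
deff = 38.423891 / 43.974764 = 0.8738.

0.8738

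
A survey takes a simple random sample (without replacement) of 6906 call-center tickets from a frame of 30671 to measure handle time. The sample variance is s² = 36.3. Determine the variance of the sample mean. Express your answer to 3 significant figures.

0.00407

Under SRS without replacement, Var(ȳ) = (1 − f)·s²/n with f = n/N = 6906/30671 = 0.22516384.
Var(ȳ) = (1 − 0.22516384)·36.3/6906 = 0.77483616·0.0052562989 = 0.0040727705.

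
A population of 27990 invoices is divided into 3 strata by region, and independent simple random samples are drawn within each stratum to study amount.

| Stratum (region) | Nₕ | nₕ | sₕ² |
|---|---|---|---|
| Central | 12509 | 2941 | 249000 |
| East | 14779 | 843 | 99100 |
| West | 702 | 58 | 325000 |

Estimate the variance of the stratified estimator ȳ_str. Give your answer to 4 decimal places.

Var(ȳ_str) = Σₕ Wₕ²(1 − fₕ)sₕ²/nₕ with Wₕ = Nₕ/N, N = 27990.
Central: Wₕ = 0.44690961; term = 0.44690961²·(1 − 0.23511072)·249000/2941 = 12.934281.
East: Wₕ = 0.52801000; term = 0.52801000²·(1 − 0.05704040)·99100/843 = 30.904624.
West: Wₕ = 0.02508039; term = 0.02508039²·(1 − 0.08262108)·325000/58 = 3.2334977.
Sum = 47.072403.

47.0724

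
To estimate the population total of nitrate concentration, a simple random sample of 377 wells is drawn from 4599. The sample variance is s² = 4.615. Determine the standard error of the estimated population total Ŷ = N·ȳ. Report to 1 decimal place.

487.5

Var(Ŷ) = N²·Var(ȳ) = N²·(1 − n/N)·s²/n.
f = 377/4599 = 0.08197434; Var(ȳ) = 0.91802566·4.615/377 = 0.0112379.
Var(Ŷ) = 4599² · 0.0112379 = 237690.59.
SE(Ŷ) = √(237690.59) = 487.5.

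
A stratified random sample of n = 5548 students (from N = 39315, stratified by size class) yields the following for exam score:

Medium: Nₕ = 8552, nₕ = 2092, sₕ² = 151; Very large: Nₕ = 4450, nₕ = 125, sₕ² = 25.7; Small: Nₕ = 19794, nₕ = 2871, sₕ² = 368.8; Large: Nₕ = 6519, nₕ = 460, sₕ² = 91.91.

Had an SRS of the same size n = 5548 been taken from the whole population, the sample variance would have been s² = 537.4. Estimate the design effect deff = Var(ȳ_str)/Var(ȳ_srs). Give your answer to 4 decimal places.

0.4578

Var(ȳ_str) = Σ Wₕ²(1−fₕ)sₕ²/nₕ with Wₕ = Nₕ/39315:
  Medium: (8552/39315)²·(1−2092/8552)·151/2092 = 0.0025798765
  Very large: (4450/39315)²·(1−125/4450)·25.7/125 = 0.0025600749
  Small: (19794/39315)²·(1−2871/19794)·368.8/2871 = 0.027838901
  Large: (6519/39315)²·(1−460/6519)·91.91/460 = 0.0051058765
  → Var(ȳ_str) = 0.038084729.
Var(ȳ_srs) = (1 − 5548/39315)·537.4/5548 = 0.083194652.
deff = 0.038084729 / 0.083194652 = 0.4578.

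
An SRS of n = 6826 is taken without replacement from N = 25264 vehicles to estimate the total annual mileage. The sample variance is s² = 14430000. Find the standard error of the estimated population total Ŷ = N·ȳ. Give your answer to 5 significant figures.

992330

Var(Ŷ) = N²·Var(ȳ) = N²·(1 − n/N)·s²/n.
f = 6826/25264 = 0.27018683; Var(ȳ) = 0.72981317·14430000/6826 = 1542.8075.
Var(Ŷ) = 25264² · 1542.8075 = 9.8472727 × 10^11.
SE(Ŷ) = √(9.8472727 × 10^11) = 992330.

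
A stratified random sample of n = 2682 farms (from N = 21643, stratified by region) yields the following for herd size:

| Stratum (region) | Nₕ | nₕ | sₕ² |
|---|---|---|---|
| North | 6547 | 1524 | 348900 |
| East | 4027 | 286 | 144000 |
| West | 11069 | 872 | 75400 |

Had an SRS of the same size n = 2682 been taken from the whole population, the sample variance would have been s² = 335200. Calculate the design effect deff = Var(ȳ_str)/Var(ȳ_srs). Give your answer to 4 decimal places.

Var(ȳ_str) = Σ Wₕ²(1−fₕ)sₕ²/nₕ with Wₕ = Nₕ/21643:
  North: (6547/21643)²·(1−1524/6547)·348900/1524 = 16.072617
  East: (4027/21643)²·(1−286/4027)·144000/286 = 16.193133
  West: (11069/21643)²·(1−872/11069)·75400/872 = 20.835348
  → Var(ȳ_str) = 53.101098.
Var(ȳ_srs) = (1 − 2682/21643)·335200/2682 = 109.49367.
deff = 53.101098 / 109.49367 = 0.4850.

0.4850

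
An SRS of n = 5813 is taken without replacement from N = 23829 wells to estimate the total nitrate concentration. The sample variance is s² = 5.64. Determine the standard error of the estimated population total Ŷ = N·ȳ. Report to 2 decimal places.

Var(Ŷ) = N²·Var(ȳ) = N²·(1 − n/N)·s²/n.
f = 5813/23829 = 0.24394645; Var(ȳ) = 0.75605355·5.64/5813 = 7.3355273 × 10^-4.
Var(Ŷ) = 23829² · (7.3355273 × 10^-4) = 416526.82.
SE(Ŷ) = √(416526.82) = 645.39.

645.39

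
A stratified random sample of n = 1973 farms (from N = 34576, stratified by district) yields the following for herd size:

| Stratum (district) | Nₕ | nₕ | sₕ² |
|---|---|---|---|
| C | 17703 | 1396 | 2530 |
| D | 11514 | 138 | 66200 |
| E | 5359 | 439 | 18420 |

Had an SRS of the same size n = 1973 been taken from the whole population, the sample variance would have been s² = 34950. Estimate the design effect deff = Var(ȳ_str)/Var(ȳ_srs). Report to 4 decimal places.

Var(ȳ_str) = Σ Wₕ²(1−fₕ)sₕ²/nₕ with Wₕ = Nₕ/34576:
  C: (17703/34576)²·(1−1396/17703)·2530/1396 = 0.43762945
  D: (11514/34576)²·(1−138/11514)·66200/138 = 52.558772
  E: (5359/34576)²·(1−439/5359)·18420/439 = 0.92538928
  → Var(ȳ_str) = 53.921791.
Var(ȳ_srs) = (1 − 1973/34576)·34950/1973 = 16.703324.
deff = 53.921791 / 16.703324 = 3.2282.

3.2282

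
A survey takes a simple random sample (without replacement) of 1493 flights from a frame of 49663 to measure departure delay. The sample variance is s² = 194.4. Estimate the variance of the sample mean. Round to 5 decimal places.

0.12629

Under SRS without replacement, Var(ȳ) = (1 − f)·s²/n with f = n/N = 1493/49663 = 0.03006262.
Var(ȳ) = (1 − 0.03006262)·194.4/1493 = 0.96993738·0.13020764 = 0.12629325.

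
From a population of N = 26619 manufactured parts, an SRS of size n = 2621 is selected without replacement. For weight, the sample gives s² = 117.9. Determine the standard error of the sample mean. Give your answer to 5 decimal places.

Under SRS without replacement, Var(ȳ) = (1 − f)·s²/n with f = n/N = 2621/26619 = 0.09846350.
Var(ȳ) = (1 − 0.09846350)·117.9/2621 = 0.90153650·0.044982831 = 0.040553664.
SE(ȳ) = √(0.040553664) = 0.20138.

0.20138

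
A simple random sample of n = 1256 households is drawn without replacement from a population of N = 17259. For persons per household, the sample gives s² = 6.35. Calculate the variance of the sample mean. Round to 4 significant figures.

0.004688

Under SRS without replacement, Var(ȳ) = (1 − f)·s²/n with f = n/N = 1256/17259 = 0.07277363.
Var(ȳ) = (1 − 0.07277363)·6.35/1256 = 0.92722637·0.0050557325 = 0.0046878085.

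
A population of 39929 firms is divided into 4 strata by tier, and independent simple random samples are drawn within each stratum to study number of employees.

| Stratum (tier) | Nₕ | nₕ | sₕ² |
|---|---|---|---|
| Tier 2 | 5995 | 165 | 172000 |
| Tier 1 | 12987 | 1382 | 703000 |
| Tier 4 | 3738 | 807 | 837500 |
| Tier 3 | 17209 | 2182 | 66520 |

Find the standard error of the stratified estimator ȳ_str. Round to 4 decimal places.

Var(ȳ_str) = Σₕ Wₕ²(1 − fₕ)sₕ²/nₕ with Wₕ = Nₕ/N, N = 39929.
Tier 2: Wₕ = 0.15014150; term = 0.15014150²·(1 − 0.02752294)·172000/165 = 22.852061.
Tier 1: Wₕ = 0.32525232; term = 0.32525232²·(1 − 0.10641411)·703000/1382 = 48.086636.
Tier 4: Wₕ = 0.09361617; term = 0.09361617²·(1 − 0.21589085)·837500/807 = 7.1316419.
Tier 3: Wₕ = 0.43099001; term = 0.43099001²·(1 − 0.12679412)·66520/2182 = 4.9447979.
Sum = 83.015137.
SE = √(83.015137) = 9.1113.

9.1113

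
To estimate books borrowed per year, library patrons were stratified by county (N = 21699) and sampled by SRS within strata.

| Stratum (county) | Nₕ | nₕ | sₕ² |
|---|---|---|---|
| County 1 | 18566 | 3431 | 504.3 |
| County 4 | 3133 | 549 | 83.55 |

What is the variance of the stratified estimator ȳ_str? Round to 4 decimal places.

0.0903

Var(ȳ_str) = Σₕ Wₕ²(1 − fₕ)sₕ²/nₕ with Wₕ = Nₕ/N, N = 21699.
County 1: Wₕ = 0.85561547; term = 0.85561547²·(1 − 0.18480017)·504.3/3431 = 0.087718174.
County 4: Wₕ = 0.14438453; term = 0.14438453²·(1 − 0.17523141)·83.55/549 = 0.0026166617.
Sum = 0.090334836.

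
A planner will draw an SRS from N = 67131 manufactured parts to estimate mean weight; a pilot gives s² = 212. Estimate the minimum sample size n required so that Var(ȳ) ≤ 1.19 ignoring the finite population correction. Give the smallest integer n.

179

Without fpc, n₀ = s²/D = 212/1.19 = 178.1513.
Rounding up, n = 179.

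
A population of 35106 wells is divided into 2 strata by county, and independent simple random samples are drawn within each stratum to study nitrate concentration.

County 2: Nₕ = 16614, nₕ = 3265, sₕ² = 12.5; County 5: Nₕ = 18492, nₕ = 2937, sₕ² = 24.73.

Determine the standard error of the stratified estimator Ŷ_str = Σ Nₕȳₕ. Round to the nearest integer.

1809

Var(Ŷ_str) = Σₕ Nₕ²(1 − fₕ)sₕ²/nₕ.
County 2: 16614²·(1 − 3265/16614)·12.5/3265 = 849082.26.
County 5: 18492²·(1 − 2937/18492)·24.73/2937 = 2.4219996 × 10^6.
Sum = 3.2710819 × 10^6.
SE = √(3.2710819 × 10^6) = 1809.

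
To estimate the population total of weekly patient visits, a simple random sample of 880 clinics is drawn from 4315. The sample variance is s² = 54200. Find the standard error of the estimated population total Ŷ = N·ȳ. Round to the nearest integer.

Var(Ŷ) = N²·Var(ȳ) = N²·(1 − n/N)·s²/n.
f = 880/4315 = 0.20393975; Var(ȳ) = 0.79606025·54200/880 = 49.030075.
Var(Ŷ) = 4315² · 49.030075 = 9.12902 × 10^8.
SE(Ŷ) = √(9.12902 × 10^8) = 30214.

30214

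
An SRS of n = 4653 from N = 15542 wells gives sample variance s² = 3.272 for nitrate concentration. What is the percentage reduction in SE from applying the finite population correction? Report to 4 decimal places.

f = n/N = 4653/15542 = 0.29938232.
SE_no-fpc = √(s²/n) = 0.026517961; SE_fpc = √((1−f)s²/n) = 0.022196304.
Ratio = √(1−f) = 0.83702908. Reduction = 100·(1 − 0.83702908) = 16.2971%.

16.2971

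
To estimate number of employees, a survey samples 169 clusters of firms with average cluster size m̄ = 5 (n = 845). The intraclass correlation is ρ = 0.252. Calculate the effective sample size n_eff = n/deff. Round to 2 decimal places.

deff = 1 + (5 − 1)·0.252 = 1 + 1.008 = 2.008.
n_eff = 845 / 2.008 = 420.82.

420.82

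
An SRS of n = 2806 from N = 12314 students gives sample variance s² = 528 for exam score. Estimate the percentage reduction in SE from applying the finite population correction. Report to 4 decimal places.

12.1291

f = n/N = 2806/12314 = 0.22787072.
SE_no-fpc = √(s²/n) = 0.4337836; SE_fpc = √((1−f)s²/n) = 0.3811695.
Ratio = √(1−f) = 0.87870887. Reduction = 100·(1 − 0.87870887) = 12.1291%.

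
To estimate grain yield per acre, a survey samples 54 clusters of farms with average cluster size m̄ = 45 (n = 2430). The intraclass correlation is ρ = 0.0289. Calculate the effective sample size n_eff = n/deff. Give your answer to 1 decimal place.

deff = 1 + (45 − 1)·0.0289 = 1 + 1.2716 = 2.2716.
n_eff = 2430 / 2.2716 = 1069.7.

1069.7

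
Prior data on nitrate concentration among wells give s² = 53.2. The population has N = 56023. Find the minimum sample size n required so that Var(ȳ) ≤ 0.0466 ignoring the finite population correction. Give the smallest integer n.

1142

Without fpc, n₀ = s²/D = 53.2/0.0466 = 1141.6309.
Rounding up, n = 1142.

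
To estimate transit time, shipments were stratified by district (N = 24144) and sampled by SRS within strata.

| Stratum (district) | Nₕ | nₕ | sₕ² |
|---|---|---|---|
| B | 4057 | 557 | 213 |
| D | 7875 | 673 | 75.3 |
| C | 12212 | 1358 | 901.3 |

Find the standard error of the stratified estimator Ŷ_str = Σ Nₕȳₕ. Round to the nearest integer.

Var(Ŷ_str) = Σₕ Nₕ²(1 − fₕ)sₕ²/nₕ.
B: 4057²·(1 − 557/4057)·213/557 = 5.4299704 × 10^6.
D: 7875²·(1 − 673/7875)·75.3/673 = 6.3457592 × 10^6.
C: 12212²·(1 − 1358/12212)·901.3/1358 = 8.7972354 × 10^7.
Sum = 9.9748084 × 10^7.
SE = √(9.9748084 × 10^7) = 9987.

9987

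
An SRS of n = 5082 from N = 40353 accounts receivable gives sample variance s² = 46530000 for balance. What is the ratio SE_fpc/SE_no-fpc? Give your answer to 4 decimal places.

0.9349

f = n/N = 5082/40353 = 0.12593859.
SE_no-fpc = √(s²/n) = 95.686175; SE_fpc = √((1−f)s²/n) = 89.458203.
Ratio = √(1−f) = 0.93491251.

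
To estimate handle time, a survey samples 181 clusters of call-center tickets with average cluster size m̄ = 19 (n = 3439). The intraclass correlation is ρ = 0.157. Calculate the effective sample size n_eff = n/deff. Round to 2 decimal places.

deff = 1 + (19 − 1)·0.157 = 1 + 2.826 = 3.826.
n_eff = 3439 / 3.826 = 898.85.

898.85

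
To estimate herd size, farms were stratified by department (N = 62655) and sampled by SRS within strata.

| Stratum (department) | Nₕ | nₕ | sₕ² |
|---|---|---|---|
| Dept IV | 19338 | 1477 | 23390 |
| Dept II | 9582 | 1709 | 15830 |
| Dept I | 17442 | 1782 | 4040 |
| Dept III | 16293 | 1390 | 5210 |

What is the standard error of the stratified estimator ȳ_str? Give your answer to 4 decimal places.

Var(ȳ_str) = Σₕ Wₕ²(1 − fₕ)sₕ²/nₕ with Wₕ = Nₕ/N, N = 62655.
Dept IV: Wₕ = 0.30864257; term = 0.30864257²·(1 − 0.07637812)·23390/1477 = 1.3933351.
Dept II: Wₕ = 0.15293273; term = 0.15293273²·(1 − 0.17835525)·15830/1709 = 0.17800156.
Dept I: Wₕ = 0.27838161; term = 0.27838161²·(1 − 0.10216718)·4040/1782 = 0.15774305.
Dept III: Wₕ = 0.26004309; term = 0.26004309²·(1 − 0.08531271)·5210/1390 = 0.23183885.
Sum = 1.9609186.
SE = √(1.9609186) = 1.4003.

1.4003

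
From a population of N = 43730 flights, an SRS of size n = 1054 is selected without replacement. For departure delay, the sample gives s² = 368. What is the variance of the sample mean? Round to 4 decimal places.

Under SRS without replacement, Var(ȳ) = (1 − f)·s²/n with f = n/N = 1054/43730 = 0.02410245.
Var(ȳ) = (1 − 0.02410245)·368/1054 = 0.97589755·0.34914611 = 0.34073083.

0.3407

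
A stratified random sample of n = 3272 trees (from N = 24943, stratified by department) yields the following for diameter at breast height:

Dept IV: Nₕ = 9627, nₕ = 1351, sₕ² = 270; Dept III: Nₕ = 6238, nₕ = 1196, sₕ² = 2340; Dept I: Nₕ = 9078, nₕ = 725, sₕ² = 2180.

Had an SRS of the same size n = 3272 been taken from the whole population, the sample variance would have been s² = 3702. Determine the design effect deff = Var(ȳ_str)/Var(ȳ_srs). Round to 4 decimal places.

Var(ȳ_str) = Σ Wₕ²(1−fₕ)sₕ²/nₕ with Wₕ = Nₕ/24943:
  Dept IV: (9627/24943)²·(1−1351/9627)·270/1351 = 0.025593077
  Dept III: (6238/24943)²·(1−1196/6238)·2340/1196 = 0.098908933
  Dept I: (9078/24943)²·(1−725/9078)·2180/725 = 0.36648295
  → Var(ȳ_str) = 0.49098496.
Var(ȳ_srs) = (1 − 3272/24943)·3702/3272 = 0.9829997.
deff = 0.49098496 / 0.9829997 = 0.4995.

0.4995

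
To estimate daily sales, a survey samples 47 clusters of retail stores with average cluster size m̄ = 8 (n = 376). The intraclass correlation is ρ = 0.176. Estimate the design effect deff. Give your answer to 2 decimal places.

2.23

deff = 1 + (8 − 1)·0.176 = 1 + 1.232 = 2.232.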